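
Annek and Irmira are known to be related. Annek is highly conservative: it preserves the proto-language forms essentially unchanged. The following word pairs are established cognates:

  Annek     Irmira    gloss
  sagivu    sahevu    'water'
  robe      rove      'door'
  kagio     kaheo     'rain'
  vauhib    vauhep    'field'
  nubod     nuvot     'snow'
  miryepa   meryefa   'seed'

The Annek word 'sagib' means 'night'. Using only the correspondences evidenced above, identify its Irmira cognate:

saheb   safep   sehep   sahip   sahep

sahep

sagivu ~ sahevu, kagio ~ kaheo — Annek g corresponds to Irmira h between vowels (before a front vowel).
vauhib ~ vauhep — Annek i corresponds to Irmira e after a consonant, before a labial obstruent.
vauhib ~ vauhep — Annek b corresponds to Irmira p word-finally.
Applying these to Annek 'sagib':
  sagib → sahib   (g→h between vowels (before a front vowel))
  sahib → saheb   (i→e after a consonant, before a labial obstruent)
  saheb → sahep   (b→p word-finally)
So the Irmira cognate is 'sahep'.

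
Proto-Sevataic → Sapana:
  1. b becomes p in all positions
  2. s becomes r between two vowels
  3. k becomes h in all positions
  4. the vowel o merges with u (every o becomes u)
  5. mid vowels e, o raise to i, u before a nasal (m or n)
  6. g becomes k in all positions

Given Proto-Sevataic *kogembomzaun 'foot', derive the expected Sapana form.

hukimpumzaun

Sapana: start from *kogembomzaun.
  rule 1 (unconditioned shift): kogembomzaun → kogempomzaun
  rule 2: no change — kogempomzaun
  rule 3 (unconditioned shift): kogempomzaun → hogempomzaun
  rule 4 (vowel merger): hogempomzaun → hugempumzaun
  rule 5 (pre-nasal raising): hugempumzaun → hugimpumzaun
  rule 6 (unconditioned shift): hugimpumzaun → hukimpumzaun
  ⇒ Sapana hukimpumzaun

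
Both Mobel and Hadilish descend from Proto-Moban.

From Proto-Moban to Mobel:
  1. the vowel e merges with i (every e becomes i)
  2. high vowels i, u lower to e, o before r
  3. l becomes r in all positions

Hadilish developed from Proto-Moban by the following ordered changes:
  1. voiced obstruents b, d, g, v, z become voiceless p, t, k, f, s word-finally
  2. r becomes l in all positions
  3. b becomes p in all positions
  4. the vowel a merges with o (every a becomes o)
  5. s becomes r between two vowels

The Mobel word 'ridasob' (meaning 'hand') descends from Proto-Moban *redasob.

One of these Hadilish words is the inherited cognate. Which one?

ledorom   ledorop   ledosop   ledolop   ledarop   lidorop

Hadilish: *redasob > redasop > ledasop > ledosop > ledorop  (by final devoicing, unconditioned shift, vowel merger, rhotacism)
The other candidates each miss or misapply at least one Hadilish change.

ledorop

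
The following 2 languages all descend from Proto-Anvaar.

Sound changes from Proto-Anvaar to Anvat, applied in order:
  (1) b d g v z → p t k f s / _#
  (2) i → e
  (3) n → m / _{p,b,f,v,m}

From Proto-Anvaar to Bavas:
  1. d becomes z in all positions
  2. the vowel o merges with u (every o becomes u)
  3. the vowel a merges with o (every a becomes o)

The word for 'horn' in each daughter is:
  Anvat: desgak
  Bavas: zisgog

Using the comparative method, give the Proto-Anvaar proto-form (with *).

*disgag

Position 6: Anvat has k, Bavas has g. Bavas preserves g here (none of its changes turn any other segment into g), so the proto-segment is *g.
Position 1: Anvat has d, Bavas has z. Anvat preserves d here (none of its changes turn any other segment into d), so the proto-segment is *d.
Position 5: Anvat has a, Bavas has o. Anvat preserves a here (none of its changes turn any other segment into a), so the proto-segment is *a.
Continuing position by position gives *disgag; check it forward:
Anvat: start from *disgag.
  rule 1 (final devoicing): disgag → disgak
  rule 2 (vowel merger): disgak → desgak
  rule 3: no change — desgak
  ⇒ Anvat desgak
Bavas: *disgag > zisgag > zisgog  (by unconditioned shift, vowel merger)
No other proto-form is consistent with every reflex, so the reconstruction is *disgag.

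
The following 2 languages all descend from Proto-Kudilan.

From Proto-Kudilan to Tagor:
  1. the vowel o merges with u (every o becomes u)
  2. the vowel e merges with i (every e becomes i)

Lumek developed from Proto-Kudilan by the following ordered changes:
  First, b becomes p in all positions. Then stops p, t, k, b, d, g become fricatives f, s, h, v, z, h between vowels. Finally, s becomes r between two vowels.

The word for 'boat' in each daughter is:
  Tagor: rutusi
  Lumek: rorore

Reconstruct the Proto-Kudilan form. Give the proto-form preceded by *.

Position 2: Tagor has u, Lumek has o. Lumek preserves o here (none of its changes turn any other segment into o), so the proto-segment is *o.
Position 5: Tagor has s, Lumek has r. Tagor preserves s here (none of its changes turn any other segment into s), so the proto-segment is *s.
Position 6: Tagor has i, Lumek has e. Lumek preserves e here (none of its changes turn any other segment into e), so the proto-segment is *e.
This points to *rotose. Verify forward in each daughter:
Tagor: *rotose > rutuse > rutusi  (by vowel merger, vowel merger)
Lumek: start from *rotose.
  rule 1: no change — rotose
  rule 2 (intervocalic lenition): rotose → rosose
  rule 3 (rhotacism): rosose → rorore
  ⇒ Lumek rorore
*rotose is the unique common source.

*rotose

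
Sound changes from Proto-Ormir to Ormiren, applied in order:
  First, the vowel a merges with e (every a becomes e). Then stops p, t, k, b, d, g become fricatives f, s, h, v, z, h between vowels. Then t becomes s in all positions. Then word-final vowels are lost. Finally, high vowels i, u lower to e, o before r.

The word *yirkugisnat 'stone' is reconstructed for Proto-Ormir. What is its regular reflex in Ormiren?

Ormiren: start from *yirkugisnat.
  rule 1 (vowel merger): yirkugisnat → yirkugisnet
  rule 2 (intervocalic lenition): yirkugisnet → yirkuhisnet
  rule 3 (unconditioned shift): yirkuhisnet → yirkuhisnes
  rule 4: no change — yirkuhisnes
  rule 5 (pre-rhotic lowering): yirkuhisnes → yerkuhisnes
  ⇒ Ormiren yerkuhisnes

yerkuhisnes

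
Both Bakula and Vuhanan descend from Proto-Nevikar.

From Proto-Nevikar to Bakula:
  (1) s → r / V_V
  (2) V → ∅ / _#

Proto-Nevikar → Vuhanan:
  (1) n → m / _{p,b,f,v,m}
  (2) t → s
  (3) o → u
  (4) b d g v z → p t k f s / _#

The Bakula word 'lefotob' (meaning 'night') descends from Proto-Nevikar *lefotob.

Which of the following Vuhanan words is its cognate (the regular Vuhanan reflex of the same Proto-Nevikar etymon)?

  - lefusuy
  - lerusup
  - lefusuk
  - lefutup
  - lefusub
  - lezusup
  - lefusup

Vuhanan: start from *lefotob.
  rule 1: no change — lefotob
  rule 2 (unconditioned shift): lefotob → lefosob
  rule 3 (vowel merger): lefosob → lefusub
  rule 4 (final devoicing): lefusub → lefusup
  ⇒ Vuhanan lefusup
Among the options, 'lefusup' alone shows every Vuhanan change applied in order.

lefusup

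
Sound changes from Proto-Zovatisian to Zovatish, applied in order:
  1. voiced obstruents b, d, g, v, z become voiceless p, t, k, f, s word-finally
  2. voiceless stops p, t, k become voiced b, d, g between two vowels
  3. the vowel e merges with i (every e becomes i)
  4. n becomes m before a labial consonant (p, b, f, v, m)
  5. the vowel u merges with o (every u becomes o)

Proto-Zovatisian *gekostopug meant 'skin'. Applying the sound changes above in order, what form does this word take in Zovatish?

gigostobok

Zovatish: start from *gekostopug.
  rule 1 (final devoicing): gekostopug → gekostopuk
  rule 2 (intervocalic voicing): gekostopuk → gegostobuk
  rule 3 (vowel merger): gegostobuk → gigostobuk
  rule 4: no change — gigostobuk
  rule 5 (vowel merger): gigostobuk → gigostobok
  ⇒ Zovatish gigostobok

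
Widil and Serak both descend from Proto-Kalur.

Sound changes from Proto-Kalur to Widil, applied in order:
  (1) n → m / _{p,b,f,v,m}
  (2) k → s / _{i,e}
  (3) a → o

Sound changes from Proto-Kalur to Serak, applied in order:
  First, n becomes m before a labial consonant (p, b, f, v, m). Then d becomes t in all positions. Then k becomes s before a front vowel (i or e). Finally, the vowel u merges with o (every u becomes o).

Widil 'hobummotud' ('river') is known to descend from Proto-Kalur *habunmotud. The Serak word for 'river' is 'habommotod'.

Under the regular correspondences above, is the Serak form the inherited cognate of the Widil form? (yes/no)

no

Derive the expected Serak reflex of *habunmotud:
Serak: *habunmotud
  habunmotud → habummotud   [nasal place assimilation]
  habummotud → habummotut   [unconditioned shift]
  habummotut (rule 3 does not apply)
  habummotut → habommotot   [vowel merger]
  giving Serak habommotot.
The regular Serak reflex would be 'habommotot', but the attested form is 'habommotod'. The correspondence is irregular, so they are not cognates (the Serak form has a different source).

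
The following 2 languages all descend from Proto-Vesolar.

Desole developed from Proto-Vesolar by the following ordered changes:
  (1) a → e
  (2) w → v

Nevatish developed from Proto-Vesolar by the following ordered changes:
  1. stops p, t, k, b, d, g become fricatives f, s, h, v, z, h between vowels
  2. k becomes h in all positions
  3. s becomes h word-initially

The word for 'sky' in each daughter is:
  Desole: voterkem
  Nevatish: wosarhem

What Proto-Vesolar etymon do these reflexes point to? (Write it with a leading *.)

Position 3: Desole has t, Nevatish has s. Desole preserves t here (none of its changes turn any other segment into t), so the proto-segment is *t.
Position 6: Desole has k, Nevatish has h. Desole preserves k here (none of its changes turn any other segment into k), so the proto-segment is *k.
Continuing position by position gives *wotarkem; check it forward:
Desole: *wotarkem
  wotarkem → woterkem   [vowel merger]
  woterkem → voterkem   [unconditioned shift]
  giving Desole voterkem.
Nevatish: *wotarkem
  wotarkem → wosarkem   [intervocalic lenition]
  wosarkem → wosarhem   [unconditioned shift]
  wosarhem (rule 3 does not apply)
  giving Nevatish wosarhem.
No other proto-form is consistent with every reflex, so the reconstruction is *wotarkem.

*wotarkem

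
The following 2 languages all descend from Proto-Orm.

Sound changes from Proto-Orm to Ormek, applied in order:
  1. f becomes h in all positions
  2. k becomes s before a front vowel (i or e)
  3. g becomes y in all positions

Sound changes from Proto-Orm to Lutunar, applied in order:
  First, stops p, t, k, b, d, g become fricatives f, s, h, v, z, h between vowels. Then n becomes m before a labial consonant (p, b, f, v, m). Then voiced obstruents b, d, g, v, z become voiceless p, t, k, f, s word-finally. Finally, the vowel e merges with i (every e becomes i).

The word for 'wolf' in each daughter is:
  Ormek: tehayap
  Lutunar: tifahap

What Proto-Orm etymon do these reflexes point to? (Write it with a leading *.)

*tefagap

Position 5: Ormek has y, Lutunar has h. Taking the neighbouring segments as reconstructed: Ormek y could go back to *g or *y; Lutunar h could go back to *k or *g or *h — the one source consistent with every daughter is *g.
Position 3: Ormek has h, Lutunar has f. Taking the neighbouring segments as reconstructed: Ormek h could go back to *f or *h; Lutunar f could go back to *p or *f — the one source consistent with every daughter is *f.
Position 2: Ormek has e, Lutunar has i. Ormek preserves e here (none of its changes turn any other segment into e), so the proto-segment is *e.
Continuing position by position gives *tefagap; check it forward:
Ormek: start from *tefagap.
  rule 1 (unconditioned shift): tefagap → tehagap
  rule 2: no change — tehagap
  rule 3 (unconditioned shift): tehagap → tehayap
  ⇒ Ormek tehayap
Lutunar: start from *tefagap.
  rule 1 (intervocalic lenition): tefagap → tefahap
  rule 2: no change — tefahap
  rule 3: no change — tefahap
  rule 4 (vowel merger): tefahap → tifahap
  ⇒ Lutunar tifahap
*tefagap is the unique common source.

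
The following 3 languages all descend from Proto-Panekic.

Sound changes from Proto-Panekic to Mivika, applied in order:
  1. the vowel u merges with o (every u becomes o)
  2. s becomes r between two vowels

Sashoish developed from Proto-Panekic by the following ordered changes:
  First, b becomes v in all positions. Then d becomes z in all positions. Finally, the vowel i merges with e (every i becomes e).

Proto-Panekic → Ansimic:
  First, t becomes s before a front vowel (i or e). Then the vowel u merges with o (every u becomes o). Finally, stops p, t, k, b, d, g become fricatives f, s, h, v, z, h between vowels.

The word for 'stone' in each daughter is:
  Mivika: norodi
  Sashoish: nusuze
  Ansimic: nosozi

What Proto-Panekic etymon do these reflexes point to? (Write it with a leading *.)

Position 5: Mivika has d, Sashoish has z, Ansimic has z. Mivika preserves d here (none of its changes turn any other segment into d), so the proto-segment is *d.
Position 2: Mivika has o, Sashoish has u, Ansimic has o. Sashoish preserves u here (none of its changes turn any other segment into u), so the proto-segment is *u.
Position 6: Mivika has i, Sashoish has e, Ansimic has i. Mivika preserves i here (none of its changes turn any other segment into i), so the proto-segment is *i.
This points to *nusudi. Verify forward in each daughter:
Mivika: start from *nusudi.
  rule 1 (vowel merger): nusudi → nosodi
  rule 2 (rhotacism): nosodi → norodi
  ⇒ Mivika norodi
Sashoish: start from *nusudi.
  rule 1: no change — nusudi
  rule 2 (unconditioned shift): nusudi → nusuzi
  rule 3 (vowel merger): nusuzi → nusuze
  ⇒ Sashoish nusuze
Ansimic: *nusudi > nosodi > nosozi  (by vowel merger, intervocalic lenition)
Only *nusudi yields all of Mivika norodi, Sashoish nusuze, Ansimic nosozi.

*nusudi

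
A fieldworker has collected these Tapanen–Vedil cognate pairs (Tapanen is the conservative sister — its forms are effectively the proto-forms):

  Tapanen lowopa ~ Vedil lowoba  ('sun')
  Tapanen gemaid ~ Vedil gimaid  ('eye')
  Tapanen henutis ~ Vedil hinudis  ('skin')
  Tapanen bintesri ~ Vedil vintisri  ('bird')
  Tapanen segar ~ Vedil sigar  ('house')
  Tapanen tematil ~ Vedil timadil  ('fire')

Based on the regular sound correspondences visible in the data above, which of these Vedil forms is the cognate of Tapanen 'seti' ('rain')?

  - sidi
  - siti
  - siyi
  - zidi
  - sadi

bintesri ~ vintisri, segar ~ sigar — Tapanen e corresponds to Vedil i after a consonant, before a consonant other than r, m, n, p, b, f, v.
henutis ~ hinudis, tematil ~ timadil — Tapanen t corresponds to Vedil d between vowels (before a front vowel).
Applying these to Tapanen 'seti':
  seti → siti   (e→i after a consonant, before a consonant other than r, m, n, p, b, f, v)
  siti → sidi   (t→d between vowels (before a front vowel))
So the Vedil cognate is 'sidi'.

sidi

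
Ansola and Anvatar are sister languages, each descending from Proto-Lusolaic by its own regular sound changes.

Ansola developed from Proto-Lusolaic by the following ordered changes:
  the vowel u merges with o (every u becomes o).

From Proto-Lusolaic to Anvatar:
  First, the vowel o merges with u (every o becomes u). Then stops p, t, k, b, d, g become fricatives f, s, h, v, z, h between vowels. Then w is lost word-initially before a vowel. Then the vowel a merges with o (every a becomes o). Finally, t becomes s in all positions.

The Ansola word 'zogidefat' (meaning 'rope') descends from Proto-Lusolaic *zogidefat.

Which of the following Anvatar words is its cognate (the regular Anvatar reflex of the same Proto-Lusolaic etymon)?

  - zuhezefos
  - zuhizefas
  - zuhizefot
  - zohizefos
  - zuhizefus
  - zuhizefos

Anvatar: start from *zogidefat.
  rule 1 (vowel merger): zogidefat → zugidefat
  rule 2 (intervocalic lenition): zugidefat → zuhizefat
  rule 3: no change — zuhizefat
  rule 4 (vowel merger): zuhizefat → zuhizefot
  rule 5 (unconditioned shift): zuhizefot → zuhizefos
  ⇒ Anvatar zuhizefos

zuhizefos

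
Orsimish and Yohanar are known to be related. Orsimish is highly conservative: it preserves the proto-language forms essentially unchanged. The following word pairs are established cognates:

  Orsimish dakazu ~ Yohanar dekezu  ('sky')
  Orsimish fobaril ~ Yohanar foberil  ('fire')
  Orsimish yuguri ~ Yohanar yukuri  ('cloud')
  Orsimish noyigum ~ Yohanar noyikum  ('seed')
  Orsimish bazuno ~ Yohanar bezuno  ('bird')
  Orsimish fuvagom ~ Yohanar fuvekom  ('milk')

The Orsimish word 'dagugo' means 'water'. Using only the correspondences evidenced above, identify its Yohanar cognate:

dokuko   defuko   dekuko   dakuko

dekuko

dakazu ~ dekezu, bazuno ~ bezuno — Orsimish a corresponds to Yohanar e after a consonant, before a consonant other than r, m, n, p, b, f, v.
yuguri ~ yukuri, noyigum ~ noyikum — Orsimish g corresponds to Yohanar k between vowels (before a back vowel).
fuvagom ~ fuvekom — Orsimish g corresponds to Yohanar k between vowels (before a back vowel).
Applying these to Orsimish 'dagugo':
  dagugo → degugo   (a→e after a consonant, before a consonant other than r, m, n, p, b, f, v)
  degugo → dekugo   (g→k between vowels (before a back vowel))
  dekugo → dekuko   (g→k between vowels (before a back vowel))
So the Yohanar cognate is 'dekuko'.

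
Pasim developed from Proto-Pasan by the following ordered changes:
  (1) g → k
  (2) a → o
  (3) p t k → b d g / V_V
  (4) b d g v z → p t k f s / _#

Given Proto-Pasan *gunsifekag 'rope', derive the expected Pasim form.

Pasim: start from *gunsifekag.
  rule 1 (unconditioned shift): gunsifekag → kunsifekak
  rule 2 (vowel merger): kunsifekak → kunsifekok
  rule 3 (intervocalic voicing): kunsifekok → kunsifegok
  rule 4: no change — kunsifegok
  ⇒ Pasim kunsifegok

kunsifegok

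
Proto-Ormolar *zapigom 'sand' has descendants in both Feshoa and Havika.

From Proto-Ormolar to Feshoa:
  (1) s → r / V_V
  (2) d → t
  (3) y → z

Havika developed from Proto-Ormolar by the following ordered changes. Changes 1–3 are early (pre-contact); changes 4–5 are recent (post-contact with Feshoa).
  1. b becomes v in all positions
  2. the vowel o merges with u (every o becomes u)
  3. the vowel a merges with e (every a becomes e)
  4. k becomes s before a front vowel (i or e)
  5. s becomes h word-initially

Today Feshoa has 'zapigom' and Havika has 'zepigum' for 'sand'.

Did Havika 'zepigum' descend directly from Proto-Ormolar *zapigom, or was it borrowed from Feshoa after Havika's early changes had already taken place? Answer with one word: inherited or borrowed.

inherited

If inherited, *zapigom would pass through all of Havika's changes:
Havika: *zapigom > zapigum > zepigum  (by vowel merger, vowel merger)
If borrowed from Feshoa 'zapigom' after the early changes, it would undergo only the recent ones:
  rule 4 (palatalisation): no change (zapigom)
  rule 5 (debuccalisation): no change (zapigom)
  ⇒ as a loan: zapigom
Havika 'zepigum' matches the inherited outcome exactly, so it is an inherited cognate, not a loan.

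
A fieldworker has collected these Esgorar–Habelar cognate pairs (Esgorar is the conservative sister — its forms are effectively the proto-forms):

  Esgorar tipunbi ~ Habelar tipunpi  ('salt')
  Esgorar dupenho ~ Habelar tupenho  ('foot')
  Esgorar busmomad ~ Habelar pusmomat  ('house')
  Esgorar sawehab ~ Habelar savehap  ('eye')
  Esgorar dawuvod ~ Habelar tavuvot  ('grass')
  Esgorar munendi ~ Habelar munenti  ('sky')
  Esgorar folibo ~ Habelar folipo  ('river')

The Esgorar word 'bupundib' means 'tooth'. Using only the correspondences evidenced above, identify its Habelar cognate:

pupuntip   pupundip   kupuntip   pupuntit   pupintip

pupuntip

busmomad ~ pusmomat — Esgorar b corresponds to Habelar p word-initially before a back vowel.
munendi ~ munenti — Esgorar d corresponds to Habelar t after a consonant, before a front vowel.
sawehab ~ savehap — Esgorar b corresponds to Habelar p word-finally.
Applying these to Esgorar 'bupundib':
  bupundib → pupundib   (b→p word-initially before a back vowel)
  pupundib → pupuntib   (d→t after a consonant, before a front vowel)
  pupuntib → pupuntip   (b→p word-finally)
So the Habelar cognate is 'pupuntip'.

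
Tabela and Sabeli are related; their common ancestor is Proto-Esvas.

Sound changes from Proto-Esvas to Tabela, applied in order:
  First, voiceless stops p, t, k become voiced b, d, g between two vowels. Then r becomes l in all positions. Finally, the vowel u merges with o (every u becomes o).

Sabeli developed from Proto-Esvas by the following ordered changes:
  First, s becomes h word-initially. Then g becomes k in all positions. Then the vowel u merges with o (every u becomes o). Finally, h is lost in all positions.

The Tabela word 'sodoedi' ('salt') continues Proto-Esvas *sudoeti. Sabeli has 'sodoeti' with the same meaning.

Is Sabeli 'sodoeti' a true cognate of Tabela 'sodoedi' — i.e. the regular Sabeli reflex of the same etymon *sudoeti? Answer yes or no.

Derive the expected Sabeli reflex of *sudoeti:
Sabeli: *sudoeti
  sudoeti → hudoeti   [debuccalisation]
  hudoeti (rule 2 does not apply)
  hudoeti → hodoeti   [vowel merger]
  hodoeti → odoeti   [h-loss]
  giving Sabeli odoeti.
The regular Sabeli reflex would be 'odoeti', but the attested form is 'sodoeti'. The correspondence is irregular, so they are not cognates (the Sabeli form has a different source).

no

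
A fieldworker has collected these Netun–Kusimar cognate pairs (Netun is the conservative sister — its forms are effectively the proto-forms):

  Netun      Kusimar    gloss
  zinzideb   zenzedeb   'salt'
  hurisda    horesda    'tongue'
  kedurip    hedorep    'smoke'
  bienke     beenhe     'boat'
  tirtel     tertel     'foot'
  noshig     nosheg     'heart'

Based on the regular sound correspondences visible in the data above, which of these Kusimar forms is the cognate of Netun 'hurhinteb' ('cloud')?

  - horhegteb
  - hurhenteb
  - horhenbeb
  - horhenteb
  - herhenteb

hurisda ~ horesda, kedurip ~ hedorep — Netun u corresponds to Kusimar o after a consonant, before r.
zinzideb ~ zenzedeb — Netun i corresponds to Kusimar e after a consonant, before a nasal.
Applying these to Netun 'hurhinteb':
  hurhinteb → horhinteb   (u→o after a consonant, before r)
  horhinteb → horhenteb   (i→e after a consonant, before a nasal)
So the Kusimar cognate is 'horhenteb'.

horhenteb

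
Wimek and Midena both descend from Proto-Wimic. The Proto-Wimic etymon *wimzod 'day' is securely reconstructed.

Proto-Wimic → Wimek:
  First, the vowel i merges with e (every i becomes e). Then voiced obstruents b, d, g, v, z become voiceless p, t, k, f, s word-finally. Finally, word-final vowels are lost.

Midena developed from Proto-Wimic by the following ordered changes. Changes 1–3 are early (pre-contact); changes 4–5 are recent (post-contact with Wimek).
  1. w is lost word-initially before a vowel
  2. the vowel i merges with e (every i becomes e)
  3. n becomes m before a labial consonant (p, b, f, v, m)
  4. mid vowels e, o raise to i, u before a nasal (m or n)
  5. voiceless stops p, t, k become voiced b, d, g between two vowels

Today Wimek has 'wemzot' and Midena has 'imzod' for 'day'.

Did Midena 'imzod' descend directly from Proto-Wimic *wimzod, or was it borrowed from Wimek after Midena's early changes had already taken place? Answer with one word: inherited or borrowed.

If inherited, *wimzod would pass through all of Midena's changes:
Midena: start from *wimzod.
  rule 1 (glide loss): wimzod → imzod
  rule 2 (vowel merger): imzod → emzod
  rule 3: no change — emzod
  rule 4 (pre-nasal raising): emzod → imzod
  rule 5: no change — imzod
  ⇒ Midena imzod
If borrowed from Wimek 'wemzot' after the early changes, it would undergo only the recent ones:
  rule 4 (pre-nasal raising): wemzot → wimzot
  rule 5 (intervocalic voicing): no change (wimzot)
  ⇒ as a loan: wimzot
Midena 'imzod' matches the inherited outcome exactly, so it is an inherited cognate, not a loan.

inherited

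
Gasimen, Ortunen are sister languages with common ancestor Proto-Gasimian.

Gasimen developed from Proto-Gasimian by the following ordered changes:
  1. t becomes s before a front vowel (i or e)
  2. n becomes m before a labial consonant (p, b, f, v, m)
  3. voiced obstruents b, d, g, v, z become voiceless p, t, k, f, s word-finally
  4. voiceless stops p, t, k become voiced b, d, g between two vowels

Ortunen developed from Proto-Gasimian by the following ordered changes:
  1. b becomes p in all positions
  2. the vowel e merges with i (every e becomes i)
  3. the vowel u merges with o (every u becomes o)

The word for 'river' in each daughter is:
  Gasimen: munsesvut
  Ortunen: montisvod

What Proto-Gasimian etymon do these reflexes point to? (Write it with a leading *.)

Position 2: Gasimen has u, Ortunen has o. Gasimen preserves u here (none of its changes turn any other segment into u), so the proto-segment is *u.
Position 9: Gasimen has t, Ortunen has d. Ortunen preserves d here (none of its changes turn any other segment into d), so the proto-segment is *d.
Continuing position by position gives *muntesvud; check it forward:
Gasimen: start from *muntesvud.
  rule 1 (palatalisation): muntesvud → munsesvud
  rule 2: no change — munsesvud
  rule 3 (final devoicing): munsesvud → munsesvut
  rule 4: no change — munsesvut
  ⇒ Gasimen munsesvut
Ortunen: *muntesvud > muntisvud > montisvod  (by vowel merger, vowel merger)
Only *muntesvud yields all of Gasimen munsesvut, Ortunen montisvod.

*muntesvud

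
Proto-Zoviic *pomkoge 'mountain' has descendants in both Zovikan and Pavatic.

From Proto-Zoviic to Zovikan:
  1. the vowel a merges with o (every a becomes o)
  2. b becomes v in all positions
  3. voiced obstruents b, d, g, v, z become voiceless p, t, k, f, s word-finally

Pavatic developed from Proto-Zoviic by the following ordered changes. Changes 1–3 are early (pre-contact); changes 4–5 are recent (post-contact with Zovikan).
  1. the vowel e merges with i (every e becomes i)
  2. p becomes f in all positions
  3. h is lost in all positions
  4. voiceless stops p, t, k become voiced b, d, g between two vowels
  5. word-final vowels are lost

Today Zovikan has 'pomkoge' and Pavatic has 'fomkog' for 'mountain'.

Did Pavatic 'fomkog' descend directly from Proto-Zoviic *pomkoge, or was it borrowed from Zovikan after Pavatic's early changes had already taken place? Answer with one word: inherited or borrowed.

inherited

If inherited, *pomkoge would pass through all of Pavatic's changes:
Pavatic: *pomkoge
  pomkoge → pomkogi   [vowel merger]
  pomkogi → fomkogi   [unconditioned shift]
  fomkogi (rule 3 does not apply)
  fomkogi (rule 4 does not apply)
  fomkogi → fomkog   [apocope]
  giving Pavatic fomkog.
If borrowed from Zovikan 'pomkoge' after the early changes, it would undergo only the recent ones:
  rule 4 (intervocalic voicing): no change (pomkoge)
  rule 5 (apocope): pomkoge → pomkog
  ⇒ as a loan: pomkog
Pavatic 'fomkog' matches the inherited outcome exactly, so it is an inherited cognate, not a loan.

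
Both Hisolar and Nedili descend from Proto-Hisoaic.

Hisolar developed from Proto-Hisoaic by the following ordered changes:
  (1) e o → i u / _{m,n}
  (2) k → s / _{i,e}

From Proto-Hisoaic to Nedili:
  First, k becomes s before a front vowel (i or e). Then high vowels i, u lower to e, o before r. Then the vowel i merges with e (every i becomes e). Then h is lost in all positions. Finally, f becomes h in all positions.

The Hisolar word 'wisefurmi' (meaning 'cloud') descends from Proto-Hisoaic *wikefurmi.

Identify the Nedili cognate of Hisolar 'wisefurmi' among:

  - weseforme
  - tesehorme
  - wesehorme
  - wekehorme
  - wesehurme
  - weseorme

wesehorme

Nedili: start from *wikefurmi.
  rule 1 (palatalisation): wikefurmi → wisefurmi
  rule 2 (pre-rhotic lowering): wisefurmi → wiseformi
  rule 3 (vowel merger): wiseformi → weseforme
  rule 4: no change — weseforme
  rule 5 (unconditioned shift): weseforme → wesehorme
  ⇒ Nedili wesehorme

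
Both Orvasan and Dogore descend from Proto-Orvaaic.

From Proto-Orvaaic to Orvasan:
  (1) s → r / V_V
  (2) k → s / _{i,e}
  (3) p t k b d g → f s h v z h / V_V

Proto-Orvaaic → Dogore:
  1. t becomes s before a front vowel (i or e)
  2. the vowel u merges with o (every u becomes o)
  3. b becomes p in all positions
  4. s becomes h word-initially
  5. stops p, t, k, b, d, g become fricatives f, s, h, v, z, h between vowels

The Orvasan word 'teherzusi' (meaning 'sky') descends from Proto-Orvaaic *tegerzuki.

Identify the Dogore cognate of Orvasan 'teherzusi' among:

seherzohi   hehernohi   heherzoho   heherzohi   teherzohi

Dogore: *tegerzuki > segerzuki > segerzoki > hegerzoki > heherzohi  (by palatalisation, vowel merger, debuccalisation, intervocalic lenition)
The other candidates each miss or misapply at least one Dogore change.

heherzohi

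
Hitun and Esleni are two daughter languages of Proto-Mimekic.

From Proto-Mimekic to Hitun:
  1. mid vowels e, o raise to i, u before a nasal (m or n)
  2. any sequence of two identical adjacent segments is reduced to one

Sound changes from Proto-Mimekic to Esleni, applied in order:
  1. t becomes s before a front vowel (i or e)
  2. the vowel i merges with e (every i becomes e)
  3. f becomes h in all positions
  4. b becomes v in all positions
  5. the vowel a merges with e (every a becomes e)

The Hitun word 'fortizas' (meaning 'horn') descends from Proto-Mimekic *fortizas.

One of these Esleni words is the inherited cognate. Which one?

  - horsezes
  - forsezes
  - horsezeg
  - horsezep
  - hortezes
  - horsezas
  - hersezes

Esleni: *fortizas > forsizas > forsezas > horsezas > horsezes  (by palatalisation, vowel merger, unconditioned shift, vowel merger)
Only 'horsezes' matches the regular Esleni development of *fortizas.

horsezes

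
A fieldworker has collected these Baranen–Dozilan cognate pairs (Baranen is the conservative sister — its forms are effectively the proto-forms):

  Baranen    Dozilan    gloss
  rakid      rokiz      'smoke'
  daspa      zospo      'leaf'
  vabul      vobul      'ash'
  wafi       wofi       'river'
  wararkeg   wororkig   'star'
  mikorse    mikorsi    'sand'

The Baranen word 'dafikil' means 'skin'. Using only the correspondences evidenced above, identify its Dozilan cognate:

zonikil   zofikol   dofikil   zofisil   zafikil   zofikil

daspa ~ zospo — Baranen d corresponds to Dozilan z word-initially before a back vowel.
wafi ~ wofi — Baranen a corresponds to Dozilan o after a consonant, before a labial obstruent.
Applying these to Baranen 'dafikil':
  dafikil → zafikil   (d→z word-initially before a back vowel)
  zafikil → zofikil   (a→o after a consonant, before a labial obstruent)
So the Dozilan cognate is 'zofikil'.

zofikil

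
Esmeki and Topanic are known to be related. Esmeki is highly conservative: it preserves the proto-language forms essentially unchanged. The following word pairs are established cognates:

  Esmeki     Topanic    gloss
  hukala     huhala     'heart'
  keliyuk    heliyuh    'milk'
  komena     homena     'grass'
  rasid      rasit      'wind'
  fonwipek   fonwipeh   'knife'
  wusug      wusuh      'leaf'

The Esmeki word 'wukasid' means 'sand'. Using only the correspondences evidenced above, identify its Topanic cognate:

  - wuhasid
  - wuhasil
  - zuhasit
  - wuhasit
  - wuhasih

hukala ~ huhala — Esmeki k corresponds to Topanic h between vowels (before a back vowel).
rasid ~ rasit — Esmeki d corresponds to Topanic t word-finally.
Applying these to Esmeki 'wukasid':
  wukasid → wuhasid   (k→h between vowels (before a back vowel))
  wuhasid → wuhasit   (d→t word-finally)
So the Topanic cognate is 'wuhasit'.

wuhasit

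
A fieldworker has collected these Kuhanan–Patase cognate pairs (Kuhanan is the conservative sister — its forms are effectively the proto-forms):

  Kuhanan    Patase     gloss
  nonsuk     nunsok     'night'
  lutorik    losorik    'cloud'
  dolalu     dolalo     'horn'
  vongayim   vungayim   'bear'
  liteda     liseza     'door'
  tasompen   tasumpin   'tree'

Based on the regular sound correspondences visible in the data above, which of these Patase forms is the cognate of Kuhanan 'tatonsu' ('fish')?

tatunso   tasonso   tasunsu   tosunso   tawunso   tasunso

lutorik ~ losorik — Kuhanan t corresponds to Patase s between vowels (before a back vowel).
nonsuk ~ nunsok, vongayim ~ vungayim — Kuhanan o corresponds to Patase u after a consonant, before a nasal.
dolalu ~ dolalo — Kuhanan u corresponds to Patase o word-finally.
Applying these to Kuhanan 'tatonsu':
  tatonsu → tasonsu   (t→s between vowels (before a back vowel))
  tasonsu → tasunsu   (o→u after a consonant, before a nasal)
  tasunsu → tasunso   (u→o word-finally)
So the Patase cognate is 'tasunso'.

tasunso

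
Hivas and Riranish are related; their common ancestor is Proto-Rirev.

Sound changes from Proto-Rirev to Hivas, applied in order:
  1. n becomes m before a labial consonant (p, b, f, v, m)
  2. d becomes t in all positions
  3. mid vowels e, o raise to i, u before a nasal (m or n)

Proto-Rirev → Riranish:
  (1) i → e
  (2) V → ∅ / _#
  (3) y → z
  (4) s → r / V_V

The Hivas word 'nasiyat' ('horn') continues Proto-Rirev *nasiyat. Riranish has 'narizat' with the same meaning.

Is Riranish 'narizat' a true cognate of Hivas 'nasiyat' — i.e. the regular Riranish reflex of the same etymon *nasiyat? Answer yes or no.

Derive the expected Riranish reflex of *nasiyat:
Riranish: start from *nasiyat.
  rule 1 (vowel merger): nasiyat → naseyat
  rule 2: no change — naseyat
  rule 3 (unconditioned shift): naseyat → nasezat
  rule 4 (rhotacism): nasezat → narezat
  ⇒ Riranish narezat
The regular Riranish reflex would be 'narezat', but the attested form is 'narizat'. The correspondence is irregular, so they are not cognates (the Riranish form has a different source).

no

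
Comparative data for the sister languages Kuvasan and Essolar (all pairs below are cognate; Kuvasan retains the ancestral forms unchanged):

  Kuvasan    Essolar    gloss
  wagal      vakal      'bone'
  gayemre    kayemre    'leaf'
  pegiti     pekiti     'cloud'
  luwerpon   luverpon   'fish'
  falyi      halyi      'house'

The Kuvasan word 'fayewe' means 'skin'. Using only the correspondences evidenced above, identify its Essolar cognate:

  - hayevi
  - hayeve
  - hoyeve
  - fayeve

falyi ~ halyi — Kuvasan f corresponds to Essolar h word-initially before a back vowel.
luwerpon ~ luverpon — Kuvasan w corresponds to Essolar v between vowels (before a front vowel).
Applying these to Kuvasan 'fayewe':
  fayewe → hayewe   (f→h word-initially before a back vowel)
  hayewe → hayeve   (w→v between vowels (before a front vowel))
So the Essolar cognate is 'hayeve'.

hayeve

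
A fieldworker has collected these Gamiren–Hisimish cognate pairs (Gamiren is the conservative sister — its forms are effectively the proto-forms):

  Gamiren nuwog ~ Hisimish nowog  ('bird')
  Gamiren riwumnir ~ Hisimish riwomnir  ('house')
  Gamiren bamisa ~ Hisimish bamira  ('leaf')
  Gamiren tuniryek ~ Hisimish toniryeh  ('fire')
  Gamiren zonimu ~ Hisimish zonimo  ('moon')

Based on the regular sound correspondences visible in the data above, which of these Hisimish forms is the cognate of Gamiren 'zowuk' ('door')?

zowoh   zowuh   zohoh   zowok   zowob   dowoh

nuwog ~ nowog — Gamiren u corresponds to Hisimish o after a consonant, before a consonant other than r, m, n, p, b, f, v.
tuniryek ~ toniryeh — Gamiren k corresponds to Hisimish h word-finally.
Applying these to Gamiren 'zowuk':
  zowuk → zowok   (u→o after a consonant, before a consonant other than r, m, n, p, b, f, v)
  zowok → zowoh   (k→h word-finally)
So the Hisimish cognate is 'zowoh'.

zowoh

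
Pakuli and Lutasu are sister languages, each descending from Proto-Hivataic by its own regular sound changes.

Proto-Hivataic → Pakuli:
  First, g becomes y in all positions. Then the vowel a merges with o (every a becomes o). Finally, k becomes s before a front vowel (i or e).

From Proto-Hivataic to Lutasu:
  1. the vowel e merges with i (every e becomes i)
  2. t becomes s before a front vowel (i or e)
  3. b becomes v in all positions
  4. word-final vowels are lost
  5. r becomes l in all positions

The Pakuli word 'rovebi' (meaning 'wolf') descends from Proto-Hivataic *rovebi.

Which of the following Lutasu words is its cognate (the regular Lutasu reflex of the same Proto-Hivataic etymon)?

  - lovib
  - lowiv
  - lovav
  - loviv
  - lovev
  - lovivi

Lutasu: *rovebi
  rovebi → rovibi   [vowel merger]
  rovibi (rule 2 does not apply)
  rovibi → rovivi   [unconditioned shift]
  rovivi → roviv   [apocope]
  roviv → loviv   [unconditioned shift]
  giving Lutasu loviv.
Only 'loviv' matches the regular Lutasu development of *rovebi.

loviv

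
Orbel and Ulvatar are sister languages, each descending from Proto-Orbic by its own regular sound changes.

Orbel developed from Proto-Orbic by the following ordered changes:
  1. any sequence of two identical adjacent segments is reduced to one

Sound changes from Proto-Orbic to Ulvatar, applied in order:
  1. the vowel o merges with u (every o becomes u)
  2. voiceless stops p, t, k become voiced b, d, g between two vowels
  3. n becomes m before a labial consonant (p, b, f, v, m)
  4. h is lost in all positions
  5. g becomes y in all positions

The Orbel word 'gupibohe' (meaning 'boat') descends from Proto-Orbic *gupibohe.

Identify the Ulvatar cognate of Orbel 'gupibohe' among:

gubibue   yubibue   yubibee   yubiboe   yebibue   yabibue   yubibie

yubibue

Ulvatar: start from *gupibohe.
  rule 1 (vowel merger): gupibohe → gupibuhe
  rule 2 (intervocalic voicing): gupibuhe → gubibuhe
  rule 3: no change — gubibuhe
  rule 4 (h-loss): gubibuhe → gubibue
  rule 5 (unconditioned shift): gubibue → yubibue
  ⇒ Ulvatar yubibue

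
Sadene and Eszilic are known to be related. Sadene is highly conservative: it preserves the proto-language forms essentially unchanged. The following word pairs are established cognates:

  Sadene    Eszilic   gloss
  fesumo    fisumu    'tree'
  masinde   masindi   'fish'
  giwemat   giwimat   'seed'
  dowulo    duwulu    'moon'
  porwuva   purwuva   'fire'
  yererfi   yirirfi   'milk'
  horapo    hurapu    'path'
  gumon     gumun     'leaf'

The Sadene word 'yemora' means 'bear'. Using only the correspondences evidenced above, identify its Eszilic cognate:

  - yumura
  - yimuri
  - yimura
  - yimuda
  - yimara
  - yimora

yimura

giwemat ~ giwimat — Sadene e corresponds to Eszilic i after a consonant, before a nasal.
porwuva ~ purwuva, horapo ~ hurapu — Sadene o corresponds to Eszilic u after a consonant, before r.
Applying these to Sadene 'yemora':
  yemora → yimora   (e→i after a consonant, before a nasal)
  yimora → yimura   (o→u after a consonant, before r)
So the Eszilic cognate is 'yimura'.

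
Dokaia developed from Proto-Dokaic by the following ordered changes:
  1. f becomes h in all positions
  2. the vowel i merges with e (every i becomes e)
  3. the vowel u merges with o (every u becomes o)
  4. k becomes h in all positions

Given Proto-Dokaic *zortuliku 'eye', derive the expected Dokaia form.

zortoleho

Dokaia: *zortuliku > zortuleku > zortoleko > zortoleho  (by vowel merger, vowel merger, unconditioned shift)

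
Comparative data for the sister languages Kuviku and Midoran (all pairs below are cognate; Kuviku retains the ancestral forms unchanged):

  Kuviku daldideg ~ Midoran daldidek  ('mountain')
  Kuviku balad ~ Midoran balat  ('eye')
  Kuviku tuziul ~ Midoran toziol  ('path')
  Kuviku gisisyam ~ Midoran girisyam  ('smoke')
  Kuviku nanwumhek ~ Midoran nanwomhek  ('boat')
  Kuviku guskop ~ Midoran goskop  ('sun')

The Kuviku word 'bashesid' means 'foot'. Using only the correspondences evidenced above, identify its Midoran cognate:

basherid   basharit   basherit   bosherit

gisisyam ~ girisyam — Kuviku s corresponds to Midoran r between vowels (before a front vowel).
balad ~ balat — Kuviku d corresponds to Midoran t word-finally.
Applying these to Kuviku 'bashesid':
  bashesid → basherid   (s→r between vowels (before a front vowel))
  basherid → basherit   (d→t word-finally)
So the Midoran cognate is 'basherit'.

basherit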